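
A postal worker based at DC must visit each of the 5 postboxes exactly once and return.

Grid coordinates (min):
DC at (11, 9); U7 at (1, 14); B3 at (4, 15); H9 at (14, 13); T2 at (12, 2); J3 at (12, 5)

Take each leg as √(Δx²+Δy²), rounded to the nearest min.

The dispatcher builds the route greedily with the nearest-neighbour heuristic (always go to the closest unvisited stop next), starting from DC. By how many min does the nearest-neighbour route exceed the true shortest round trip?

From DC: J3=4, H9=5, T2=7, B3=9, U7=11 → choose J3 (4).
From J3: T2=3, H9=8, B3=13, U7=14 → choose T2 (3).
From T2: H9=11, B3=15, U7=16 → choose H9 (11).
From H9: B3=10, U7=13 → choose B3 (10).
From B3: U7=3 → choose U7 (3).
NN route DC → J3 → T2 → H9 → B3 → U7 → DC costs 42.
Optimal: DC → H9 → B3 → U7 → T2 → J3 → DC costs 41 (by enumerating all 60 distinct tours).
Excess = 42 − 41 = 1.

The nearest-neighbour route is 1 min longer than optimal.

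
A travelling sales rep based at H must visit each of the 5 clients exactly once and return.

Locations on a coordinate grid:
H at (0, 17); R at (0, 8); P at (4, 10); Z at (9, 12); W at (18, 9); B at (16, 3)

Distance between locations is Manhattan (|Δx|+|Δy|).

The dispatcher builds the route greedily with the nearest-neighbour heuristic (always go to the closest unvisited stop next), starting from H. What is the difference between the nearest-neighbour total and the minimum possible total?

H: R=9, P=11, Z=14, W=26, B=30 ⇒ R
R: P=6, Z=13, W=19, B=21 ⇒ P
P: Z=7, W=15, B=19 ⇒ Z
Z: W=12, B=16 ⇒ W
W: B=8 ⇒ B
NN route H → R → P → Z → W → B → H costs 72.
Optimal: H → R → P → W → B → Z → H costs 68 (by enumerating all 60 distinct tours).
Excess = 72 − 68 = 4.

4 longer than the optimal tour.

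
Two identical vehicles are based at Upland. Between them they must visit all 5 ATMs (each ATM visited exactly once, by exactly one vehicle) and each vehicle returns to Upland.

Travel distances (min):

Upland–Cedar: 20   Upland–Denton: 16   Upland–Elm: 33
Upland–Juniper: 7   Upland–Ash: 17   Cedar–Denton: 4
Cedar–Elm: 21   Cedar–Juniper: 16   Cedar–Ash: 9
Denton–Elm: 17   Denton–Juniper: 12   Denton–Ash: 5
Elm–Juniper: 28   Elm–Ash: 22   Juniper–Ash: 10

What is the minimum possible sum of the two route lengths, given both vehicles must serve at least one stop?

94 min — the smallest possible combined total.

Check every non-empty split of the stops between the two vehicles; for each half take its own optimal tour:
  {Cedar} + {Denton, Elm, Juniper, Ash}: 40 + 72 = 112
  {Denton} + {Cedar, Elm, Juniper, Ash}: 32 + 80 = 112
  {Cedar, Denton} + {Elm, Juniper, Ash}: 40 + 72 = 112
  {Elm} + {Cedar, Denton, Juniper, Ash}: 66 + 46 = 112
  {Cedar, Elm} + {Denton, Juniper, Ash}: 74 + 38 = 112
  {Denton, Elm} + {Cedar, Juniper, Ash}: 66 + 46 = 112
  … (15 splits in total)
  {Juniper} + {Cedar, Denton, Elm, Ash}: 14 + 80 = 94  ← best
Best: vehicle 1 Upland → Juniper → Upland = 14; vehicle 2 Upland → Cedar → Denton → Elm → Ash → Upland = 80; combined 94.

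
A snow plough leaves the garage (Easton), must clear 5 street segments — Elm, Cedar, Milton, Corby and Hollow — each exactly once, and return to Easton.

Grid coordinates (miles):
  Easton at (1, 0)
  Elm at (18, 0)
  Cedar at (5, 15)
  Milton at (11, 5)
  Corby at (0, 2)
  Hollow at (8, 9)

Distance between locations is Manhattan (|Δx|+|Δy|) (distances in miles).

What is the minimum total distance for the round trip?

Minimum total distance: 66 miles.

Easton → Elm → Cedar → Milton → Corby → Hollow → Easton: 17+28+16+14+15+16 = 106
Easton → Elm → Cedar → Milton → Hollow → Corby → Easton: 17+28+16+7+15+3 = 86
Easton → Elm → Cedar → Corby → Milton → Hollow → Easton: 17+28+18+14+7+16 = 100
Easton → Elm → Cedar → Corby → Hollow → Milton → Easton: 17+28+18+15+7+15 = 100
Easton → Elm → Cedar → Hollow → Milton → Corby → Easton: 17+28+9+7+14+3 = 78
Easton → Elm → Cedar → Hollow → Corby → Milton → Easton: 17+28+9+15+14+15 = 98
Easton → Elm → Milton → Cedar → Corby → Hollow → Easton: 17+12+16+18+15+16 = 94
Easton → Elm → Milton → Cedar → Hollow → Corby → Easton: 17+12+16+9+15+3 = 72
Easton → Elm → Milton → Corby → Cedar → Hollow → Easton: 17+12+14+18+9+16 = 86
Easton → Elm → Milton → Corby → Hollow → Cedar → Easton: 17+12+14+15+9+19 = 86
Easton → Elm → Milton → Hollow → Cedar → Corby → Easton: 17+12+7+9+18+3 = 66
Easton → Elm → Milton → Hollow → Corby → Cedar → Easton: 17+12+7+15+18+19 = 88
Easton → Elm → Corby → Cedar → Milton → Hollow → Easton: 17+20+18+16+7+16 = 94
Easton → Elm → Corby → Cedar → Hollow → Milton → Easton: 17+20+18+9+7+15 = 86
… (46 more)
The minimum is 66.
One optimal route: Easton → Elm → Milton → Hollow → Cedar → Corby → Easton (or its reverse).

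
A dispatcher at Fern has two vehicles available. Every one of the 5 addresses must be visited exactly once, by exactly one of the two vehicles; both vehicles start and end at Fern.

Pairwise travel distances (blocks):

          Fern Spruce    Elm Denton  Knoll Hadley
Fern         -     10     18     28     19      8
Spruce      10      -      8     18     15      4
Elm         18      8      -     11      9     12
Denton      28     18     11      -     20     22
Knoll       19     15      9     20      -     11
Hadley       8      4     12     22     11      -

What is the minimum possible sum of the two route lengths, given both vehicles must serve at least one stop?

Check every non-empty split of the stops between the two vehicles; for each half take its own optimal tour:
  {Spruce} + {Elm, Denton, Knoll, Hadley}: 20 + 67 = 87
  {Elm} + {Spruce, Denton, Knoll, Hadley}: 36 + 67 = 103
  {Spruce, Elm} + {Denton, Knoll, Hadley}: 36 + 67 = 103
  {Denton} + {Spruce, Elm, Knoll, Hadley}: 56 + 46 = 102
  {Spruce, Denton} + {Elm, Knoll, Hadley}: 56 + 46 = 102
  {Elm, Denton} + {Spruce, Knoll, Hadley}: 57 + 44 = 101
  … (15 splits in total)
  {Spruce, Elm, Denton, Knoll} + {Hadley}: 67 + 16 = 83  ← best
Best: vehicle 1 Fern → Spruce → Denton → Elm → Knoll → Fern = 67; vehicle 2 Fern → Hadley → Fern = 16; combined 83.

Minimum combined distance: 83 blocks.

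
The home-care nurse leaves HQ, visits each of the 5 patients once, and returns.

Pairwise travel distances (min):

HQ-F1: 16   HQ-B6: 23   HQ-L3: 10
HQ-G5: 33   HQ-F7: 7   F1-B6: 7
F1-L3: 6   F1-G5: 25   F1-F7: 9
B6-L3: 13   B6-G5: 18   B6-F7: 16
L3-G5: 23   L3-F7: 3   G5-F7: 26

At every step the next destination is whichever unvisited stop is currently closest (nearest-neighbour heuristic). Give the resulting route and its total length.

HQ → [F7:7 / L3:10 / F1:16 / B6:23 / G5:33] → F7 (7)
F7 → [L3:3 / F1:9 / B6:16 / G5:26] → L3 (3)
L3 → [F1:6 / B6:13 / G5:23] → F1 (6)
F1 → [B6:7 / G5:25] → B6 (7)
B6 → [G5:18] → G5 (18)
Return G5→HQ: 33.
Total = 7 + 3 + 6 + 7 + 18 + 33 = 74.

74 min along HQ → F7 → L3 → F1 → B6 → G5 → HQ.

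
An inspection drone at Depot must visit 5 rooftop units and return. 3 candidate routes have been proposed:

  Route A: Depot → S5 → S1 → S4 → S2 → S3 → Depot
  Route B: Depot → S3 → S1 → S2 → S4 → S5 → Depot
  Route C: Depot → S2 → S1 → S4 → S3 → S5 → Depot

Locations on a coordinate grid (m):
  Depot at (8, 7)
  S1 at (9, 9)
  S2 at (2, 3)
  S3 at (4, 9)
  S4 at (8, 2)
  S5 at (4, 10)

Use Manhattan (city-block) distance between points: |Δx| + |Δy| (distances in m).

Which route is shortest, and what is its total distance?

Route A: 7 + 6 + 8 + 7 + 8 + 6 = 42
Route B: 6 + 5 + 13 + 7 + 12 + 7 = 50
Route C: 10 + 13 + 8 + 11 + 1 + 7 = 50

Shortest is Route A, total 42 m.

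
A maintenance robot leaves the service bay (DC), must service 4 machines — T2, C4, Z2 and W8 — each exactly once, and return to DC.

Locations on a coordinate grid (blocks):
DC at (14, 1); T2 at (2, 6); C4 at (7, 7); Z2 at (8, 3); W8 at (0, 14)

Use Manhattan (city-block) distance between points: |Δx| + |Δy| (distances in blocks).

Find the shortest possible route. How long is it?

Minimum total distance: 54 blocks.

DC - T2 - C4 - Z2 - W8 - DC: 17+6+5+19+27 = 74
DC - T2 - C4 - W8 - Z2 - DC: 17+6+14+19+8 = 64
DC - T2 - Z2 - C4 - W8 - DC: 17+9+5+14+27 = 72
DC - T2 - Z2 - W8 - C4 - DC: 17+9+19+14+13 = 72
DC - T2 - W8 - C4 - Z2 - DC: 17+10+14+5+8 = 54
DC - T2 - W8 - Z2 - C4 - DC: 17+10+19+5+13 = 64
DC - C4 - T2 - Z2 - W8 - DC: 13+6+9+19+27 = 74
DC - C4 - T2 - W8 - Z2 - DC: 13+6+10+19+8 = 56
DC - C4 - Z2 - T2 - W8 - DC: 13+5+9+10+27 = 64
DC - C4 - W8 - T2 - Z2 - DC: 13+14+10+9+8 = 54
DC - Z2 - T2 - C4 - W8 - DC: 8+9+6+14+27 = 64
DC - Z2 - C4 - T2 - W8 - DC: 8+5+6+10+27 = 56
The minimum is 54.
One optimal route: DC → T2 → W8 → C4 → Z2 → DC (or its reverse).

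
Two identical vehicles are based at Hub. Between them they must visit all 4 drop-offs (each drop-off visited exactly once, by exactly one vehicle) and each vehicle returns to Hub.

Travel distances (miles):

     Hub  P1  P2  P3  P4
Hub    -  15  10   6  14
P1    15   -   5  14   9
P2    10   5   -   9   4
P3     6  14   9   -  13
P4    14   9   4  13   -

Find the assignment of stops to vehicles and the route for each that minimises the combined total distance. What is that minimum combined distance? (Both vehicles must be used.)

There are 2^3 − 1 = 7 ways to divide the 4 stops into two non-empty groups. For each, the best each vehicle can do is its own shortest tour through its group:
  {P1} + {P2, P3, P4}: 30 + 33 = 63
  {P2} + {P1, P3, P4}: 20 + 43 = 63
  {P1, P2} + {P3, P4}: 30 + 33 = 63
  {P3} + {P1, P2, P4}: 12 + 38 = 50
  {P1, P3} + {P2, P4}: 35 + 28 = 63
  {P2, P3} + {P1, P4}: 25 + 38 = 63
  … (7 splits in total)
Best: vehicle 1 Hub → P3 → Hub = 12; vehicle 2 Hub → P1 → P2 → P4 → Hub = 38; combined 50.

Minimum combined distance: 50 miles.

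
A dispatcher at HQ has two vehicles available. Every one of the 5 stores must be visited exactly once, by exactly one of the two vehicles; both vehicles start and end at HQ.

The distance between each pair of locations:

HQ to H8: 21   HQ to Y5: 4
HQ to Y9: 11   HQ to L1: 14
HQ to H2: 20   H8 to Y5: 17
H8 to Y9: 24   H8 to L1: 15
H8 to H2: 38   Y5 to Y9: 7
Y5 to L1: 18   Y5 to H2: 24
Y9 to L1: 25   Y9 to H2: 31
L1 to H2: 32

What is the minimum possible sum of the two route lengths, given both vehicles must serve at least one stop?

Check every non-empty split of the stops between the two vehicles; for each half take its own optimal tour:
  {H8} + {Y5, Y9, L1, H2}: 42 + 88 = 130
  {Y5} + {H8, Y9, L1, H2}: 8 + 102 = 110
  {H8, Y5} + {Y9, L1, H2}: 42 + 88 = 130
  {Y9} + {H8, Y5, L1, H2}: 22 + 88 = 110
  {H8, Y9} + {Y5, L1, H2}: 56 + 74 = 130
  {Y5, Y9} + {H8, L1, H2}: 22 + 87 = 109
  … (15 splits in total)
  {H8, Y5, Y9, L1} + {H2}: 64 + 40 = 104  ← best
Best: vehicle 1 HQ → Y5 → Y9 → H8 → L1 → HQ = 64; vehicle 2 HQ → H2 → HQ = 40; combined 104.

104 — the smallest possible combined total.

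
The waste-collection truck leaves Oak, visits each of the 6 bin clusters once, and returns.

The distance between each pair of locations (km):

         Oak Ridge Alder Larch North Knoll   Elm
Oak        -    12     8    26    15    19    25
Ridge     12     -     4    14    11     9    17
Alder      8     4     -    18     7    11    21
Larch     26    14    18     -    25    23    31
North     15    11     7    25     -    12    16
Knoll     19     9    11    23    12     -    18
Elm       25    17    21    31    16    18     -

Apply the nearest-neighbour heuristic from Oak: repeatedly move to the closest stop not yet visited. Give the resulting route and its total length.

106 km along Oak → Alder → Ridge → Knoll → North → Elm → Larch → Oak.

Oak → [Alder:8 / Ridge:12 / North:15 / Knoll:19 / Elm:25 / Larch:26] → Alder (8)
Alder → [Ridge:4 / North:7 / Knoll:11 / Larch:18 / Elm:21] → Ridge (4)
Ridge → [Knoll:9 / North:11 / Larch:14 / Elm:17] → Knoll (9)
Knoll → [North:12 / Elm:18 / Larch:23] → North (12)
North → [Elm:16 / Larch:25] → Elm (16)
Elm → [Larch:31] → Larch (31)
Return Larch→Oak: 26.
Total = 8 + 4 + 9 + 12 + 16 + 31 + 26 = 106.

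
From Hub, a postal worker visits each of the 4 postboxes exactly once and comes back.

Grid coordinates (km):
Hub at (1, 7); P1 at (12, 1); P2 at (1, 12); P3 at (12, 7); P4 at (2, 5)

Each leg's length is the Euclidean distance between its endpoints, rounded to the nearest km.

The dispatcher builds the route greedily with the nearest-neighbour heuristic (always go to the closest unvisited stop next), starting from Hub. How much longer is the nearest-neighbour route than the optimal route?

The nearest-neighbour route is 4 km longer than optimal.

From Hub: P4=2, P2=5, P3=11, P1=13 → choose P4 (2).
From P4: P2=7, P3=10, P1=11 → choose P2 (7).
From P2: P3=12, P1=16 → choose P3 (12).
From P3: P1=6 → choose P1 (6).
NN route Hub → P4 → P2 → P3 → P1 → Hub costs 40.
Optimal: Hub → P2 → P3 → P1 → P4 → Hub costs 36 (by enumerating all 12 distinct tours).
Excess = 40 − 36 = 4.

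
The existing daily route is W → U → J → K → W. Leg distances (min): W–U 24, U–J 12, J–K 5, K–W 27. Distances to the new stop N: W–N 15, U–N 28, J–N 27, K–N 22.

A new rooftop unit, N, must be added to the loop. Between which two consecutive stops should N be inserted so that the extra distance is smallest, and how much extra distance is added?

Insertion cost between consecutive stops i–j is d(i,N) + d(N,j) − d(i,j):
  between W and U: 15 + 28 − 24 = 19
  between U and J: 28 + 27 − 12 = 43
  between J and K: 27 + 22 − 5 = 44
  between K and W: 22 + 15 − 27 = 10
Cheapest insertion is between K and W, adding 10.
New total = 68 + 10 = 78.

Minimum extra distance: 10 min, inserting N between K and W.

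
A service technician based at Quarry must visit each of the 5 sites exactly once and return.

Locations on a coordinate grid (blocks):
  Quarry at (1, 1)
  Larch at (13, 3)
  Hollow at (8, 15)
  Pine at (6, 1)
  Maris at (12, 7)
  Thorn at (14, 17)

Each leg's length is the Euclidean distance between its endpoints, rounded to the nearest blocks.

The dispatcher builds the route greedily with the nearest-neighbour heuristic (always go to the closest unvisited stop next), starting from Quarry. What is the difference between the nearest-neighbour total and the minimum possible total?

Quarry: Pine=5, Larch=12, Maris=13, Hollow=16, Thorn=21 ⇒ Pine
Pine: Larch=7, Maris=8, Hollow=14, Thorn=18 ⇒ Larch
Larch: Maris=4, Hollow=13, Thorn=14 ⇒ Maris
Maris: Hollow=9, Thorn=10 ⇒ Hollow
Hollow: Thorn=6 ⇒ Thorn
NN route Quarry → Pine → Larch → Maris → Hollow → Thorn → Quarry costs 52.
Optimal: Quarry → Hollow → Thorn → Maris → Larch → Pine → Quarry costs 48 (by enumerating all 60 distinct tours).
Excess = 52 − 48 = 4.

4 blocks longer than the optimal tour.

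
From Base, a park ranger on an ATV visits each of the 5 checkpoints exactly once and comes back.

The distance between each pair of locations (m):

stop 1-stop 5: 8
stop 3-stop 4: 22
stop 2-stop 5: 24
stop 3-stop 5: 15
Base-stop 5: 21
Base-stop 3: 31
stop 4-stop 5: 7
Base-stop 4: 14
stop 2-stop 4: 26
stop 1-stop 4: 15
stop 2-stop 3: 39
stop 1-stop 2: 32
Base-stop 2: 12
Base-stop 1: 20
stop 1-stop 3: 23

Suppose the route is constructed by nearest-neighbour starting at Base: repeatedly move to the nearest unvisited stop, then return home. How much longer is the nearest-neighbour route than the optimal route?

From Base: stop 2=12, stop 4=14, stop 1=20, stop 5=21, stop 3=31 → choose stop 2 (12).
From stop 2: stop 5=24, stop 4=26, stop 1=32, stop 3=39 → choose stop 5 (24).
From stop 5: stop 4=7, stop 1=8, stop 3=15 → choose stop 4 (7).
From stop 4: stop 1=15, stop 3=22 → choose stop 1 (15).
From stop 1: stop 3=23 → choose stop 3 (23).
NN route Base → stop 2 → stop 5 → stop 4 → stop 1 → stop 3 → Base costs 112.
Optimal: Base → stop 1 → stop 3 → stop 5 → stop 4 → stop 2 → Base costs 103 (by enumerating all 60 distinct tours).
Excess = 112 − 103 = 9.

The nearest-neighbour route is 9 m longer than optimal.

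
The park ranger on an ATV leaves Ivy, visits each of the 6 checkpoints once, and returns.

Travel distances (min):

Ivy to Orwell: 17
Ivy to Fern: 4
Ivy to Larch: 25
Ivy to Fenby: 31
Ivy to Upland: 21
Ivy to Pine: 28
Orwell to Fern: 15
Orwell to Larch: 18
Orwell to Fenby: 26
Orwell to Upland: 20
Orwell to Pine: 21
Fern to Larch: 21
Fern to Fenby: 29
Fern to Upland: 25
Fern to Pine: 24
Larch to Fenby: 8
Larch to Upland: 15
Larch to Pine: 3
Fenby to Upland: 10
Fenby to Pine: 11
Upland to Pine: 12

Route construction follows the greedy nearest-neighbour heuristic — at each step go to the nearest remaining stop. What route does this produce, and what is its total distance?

Ivy → [Fern:4 / Orwell:17 / Upland:21 / Larch:25 / Pine:28 / Fenby:31] → Fern (4)
Fern → [Orwell:15 / Larch:21 / Pine:24 / Upland:25 / Fenby:29] → Orwell (15)
Orwell → [Larch:18 / Upland:20 / Pine:21 / Fenby:26] → Larch (18)
Larch → [Pine:3 / Fenby:8 / Upland:15] → Pine (3)
Pine → [Fenby:11 / Upland:12] → Fenby (11)
Fenby → [Upland:10] → Upland (10)
Return Upland→Ivy: 21.
Total = 4 + 15 + 18 + 3 + 11 + 10 + 21 = 82.

Nearest-neighbour total = 82 min; route Ivy → Fern → Orwell → Larch → Pine → Fenby → Upland → Ivy.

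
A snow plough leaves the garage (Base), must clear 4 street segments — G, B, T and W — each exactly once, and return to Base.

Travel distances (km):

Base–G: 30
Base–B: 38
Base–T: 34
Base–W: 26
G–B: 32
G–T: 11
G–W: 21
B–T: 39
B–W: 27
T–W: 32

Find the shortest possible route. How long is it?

Base → G → B → T → W → Base: 30+32+39+32+26 = 159
Base → G → B → W → T → Base: 30+32+27+32+34 = 155
Base → G → T → B → W → Base: 30+11+39+27+26 = 133
Base → G → T → W → B → Base: 30+11+32+27+38 = 138
Base → G → W → B → T → Base: 30+21+27+39+34 = 151
Base → G → W → T → B → Base: 30+21+32+39+38 = 160
Base → B → G → T → W → Base: 38+32+11+32+26 = 139
Base → B → G → W → T → Base: 38+32+21+32+34 = 157
Base → B → T → G → W → Base: 38+39+11+21+26 = 135
Base → B → W → G → T → Base: 38+27+21+11+34 = 131
Base → T → G → B → W → Base: 34+11+32+27+26 = 130
Base → T → B → G → W → Base: 34+39+32+21+26 = 152
The minimum is 130.
One optimal route: Base → T → G → B → W → Base (or its reverse).

Shortest round trip = 130 km.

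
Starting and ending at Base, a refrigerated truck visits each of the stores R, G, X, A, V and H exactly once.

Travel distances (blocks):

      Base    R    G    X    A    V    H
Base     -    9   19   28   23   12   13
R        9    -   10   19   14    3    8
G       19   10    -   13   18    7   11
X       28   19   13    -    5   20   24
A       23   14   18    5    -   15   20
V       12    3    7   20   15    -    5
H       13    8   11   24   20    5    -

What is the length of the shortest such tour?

Shortest round trip = 66 blocks.

Base - R - G - X - A - V - H - Base: 9+10+13+5+15+5+13 = 70
Base - R - G - X - A - H - V - Base: 9+10+13+5+20+5+12 = 74
Base - R - G - X - V - A - H - Base: 9+10+13+20+15+20+13 = 100
Base - R - G - X - V - H - A - Base: 9+10+13+20+5+20+23 = 100
Base - R - G - X - H - A - V - Base: 9+10+13+24+20+15+12 = 103
Base - R - G - X - H - V - A - Base: 9+10+13+24+5+15+23 = 99
Base - R - G - A - X - V - H - Base: 9+10+18+5+20+5+13 = 80
Base - R - G - A - X - H - V - Base: 9+10+18+5+24+5+12 = 83
… (352 more)
Base - R - A - X - G - V - H - Base: 9+14+5+13+7+5+13 = 66  ← best
The minimum is 66.
One optimal route: Base → R → A → X → G → V → H → Base (or its reverse).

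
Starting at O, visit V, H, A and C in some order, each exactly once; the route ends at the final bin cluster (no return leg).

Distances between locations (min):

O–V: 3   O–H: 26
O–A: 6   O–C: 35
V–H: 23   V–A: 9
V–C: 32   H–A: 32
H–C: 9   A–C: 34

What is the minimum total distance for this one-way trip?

There are 4! = 24 possible orderings.
O→V→H→A→C: 3+23+32+34 = 92
O→V→H→C→A: 3+23+9+34 = 69
O→V→A→H→C: 3+9+32+9 = 53
O→V→A→C→H: 3+9+34+9 = 55
O→V→C→H→A: 3+32+9+32 = 76
O→V→C→A→H: 3+32+34+32 = 101
O→H→V→A→C: 26+23+9+34 = 92
O→H→V→C→A: 26+23+32+34 = 115
O→H→A→V→C: 26+32+9+32 = 99
O→H→A→C→V: 26+32+34+32 = 124
O→H→C→V→A: 26+9+32+9 = 76
O→H→C→A→V: 26+9+34+9 = 78
O→A→V→H→C: 6+9+23+9 = 47
O→A→V→C→H: 6+9+32+9 = 56
… (10 more)
The minimum is 47.
One shortest path: O → A → V → H → C.

Minimum one-way distance = 47 min.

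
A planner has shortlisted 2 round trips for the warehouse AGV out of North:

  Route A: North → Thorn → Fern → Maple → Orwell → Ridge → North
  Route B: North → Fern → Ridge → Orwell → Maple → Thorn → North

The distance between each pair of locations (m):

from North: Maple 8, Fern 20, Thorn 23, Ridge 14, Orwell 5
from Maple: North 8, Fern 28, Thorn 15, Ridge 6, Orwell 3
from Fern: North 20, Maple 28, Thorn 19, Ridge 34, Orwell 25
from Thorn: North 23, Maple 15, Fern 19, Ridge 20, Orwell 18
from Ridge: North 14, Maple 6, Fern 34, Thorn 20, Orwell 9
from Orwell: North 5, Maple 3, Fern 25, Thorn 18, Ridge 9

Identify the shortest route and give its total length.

96 m — Route A is the shortest.

Route A: 23 + 19 + 28 + 3 + 9 + 14 = 96
Route B: 20 + 34 + 9 + 3 + 15 + 23 = 104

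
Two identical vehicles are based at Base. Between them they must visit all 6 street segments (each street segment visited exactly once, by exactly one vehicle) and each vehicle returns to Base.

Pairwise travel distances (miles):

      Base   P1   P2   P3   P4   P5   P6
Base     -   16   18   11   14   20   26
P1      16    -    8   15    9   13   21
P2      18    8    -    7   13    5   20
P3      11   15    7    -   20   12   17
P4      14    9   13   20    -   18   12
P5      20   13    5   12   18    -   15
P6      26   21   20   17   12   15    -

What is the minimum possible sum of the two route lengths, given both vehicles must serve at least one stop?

92 miles — the smallest possible combined total.

Check every non-empty split of the stops between the two vehicles; for each half take its own optimal tour:
  {P1} + {P2, P3, P4, P5, P6}: 32 + 64 = 96
  {P2} + {P1, P3, P4, P5, P6}: 36 + 75 = 111
  {P1, P2} + {P3, P4, P5, P6}: 42 + 64 = 106
  {P3} + {P1, P2, P4, P5, P6}: 22 + 70 = 92
  {P1, P3} + {P2, P4, P5, P6}: 42 + 64 = 106
  {P2, P3} + {P1, P4, P5, P6}: 36 + 70 = 106
  … (31 splits in total)
Best: vehicle 1 Base → P3 → Base = 22; vehicle 2 Base → P1 → P2 → P5 → P6 → P4 → Base = 70; combined 92.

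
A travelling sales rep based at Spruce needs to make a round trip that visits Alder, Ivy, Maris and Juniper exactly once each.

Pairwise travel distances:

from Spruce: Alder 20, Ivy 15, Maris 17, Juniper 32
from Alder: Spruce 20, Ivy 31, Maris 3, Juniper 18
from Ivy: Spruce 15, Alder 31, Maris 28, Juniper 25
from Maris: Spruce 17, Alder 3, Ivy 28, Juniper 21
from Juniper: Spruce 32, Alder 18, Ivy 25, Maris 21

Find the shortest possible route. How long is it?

Spruce - Alder - Ivy - Maris - Juniper - Spruce: 20+31+28+21+32 = 132
Spruce - Alder - Ivy - Juniper - Maris - Spruce: 20+31+25+21+17 = 114
Spruce - Alder - Maris - Ivy - Juniper - Spruce: 20+3+28+25+32 = 108
Spruce - Alder - Maris - Juniper - Ivy - Spruce: 20+3+21+25+15 = 84
Spruce - Alder - Juniper - Ivy - Maris - Spruce: 20+18+25+28+17 = 108
Spruce - Alder - Juniper - Maris - Ivy - Spruce: 20+18+21+28+15 = 102
Spruce - Ivy - Alder - Maris - Juniper - Spruce: 15+31+3+21+32 = 102
Spruce - Ivy - Alder - Juniper - Maris - Spruce: 15+31+18+21+17 = 102
Spruce - Ivy - Maris - Alder - Juniper - Spruce: 15+28+3+18+32 = 96
Spruce - Ivy - Juniper - Alder - Maris - Spruce: 15+25+18+3+17 = 78
Spruce - Maris - Alder - Ivy - Juniper - Spruce: 17+3+31+25+32 = 108
Spruce - Maris - Ivy - Alder - Juniper - Spruce: 17+28+31+18+32 = 126
The minimum is 78.
One optimal route: Spruce → Ivy → Juniper → Alder → Maris → Spruce (or its reverse).

Shortest round trip = 78.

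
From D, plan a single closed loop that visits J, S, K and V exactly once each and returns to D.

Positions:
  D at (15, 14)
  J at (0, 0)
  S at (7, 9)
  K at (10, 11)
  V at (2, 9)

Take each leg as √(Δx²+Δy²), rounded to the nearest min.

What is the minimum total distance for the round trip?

43 min — the shortest possible round trip.

D → J → S → K → V → D: 21+11+4+8+14 = 58
D → J → S → V → K → D: 21+11+5+8+6 = 51
D → J → K → S → V → D: 21+15+4+5+14 = 59
D → J → K → V → S → D: 21+15+8+5+9 = 58
D → J → V → S → K → D: 21+9+5+4+6 = 45
D → J → V → K → S → D: 21+9+8+4+9 = 51
D → S → J → K → V → D: 9+11+15+8+14 = 57
D → S → J → V → K → D: 9+11+9+8+6 = 43
D → S → K → J → V → D: 9+4+15+9+14 = 51
D → S → V → J → K → D: 9+5+9+15+6 = 44
D → K → J → S → V → D: 6+15+11+5+14 = 51
D → K → S → J → V → D: 6+4+11+9+14 = 44
The minimum is 43.
One optimal route: D → S → J → V → K → D (or its reverse).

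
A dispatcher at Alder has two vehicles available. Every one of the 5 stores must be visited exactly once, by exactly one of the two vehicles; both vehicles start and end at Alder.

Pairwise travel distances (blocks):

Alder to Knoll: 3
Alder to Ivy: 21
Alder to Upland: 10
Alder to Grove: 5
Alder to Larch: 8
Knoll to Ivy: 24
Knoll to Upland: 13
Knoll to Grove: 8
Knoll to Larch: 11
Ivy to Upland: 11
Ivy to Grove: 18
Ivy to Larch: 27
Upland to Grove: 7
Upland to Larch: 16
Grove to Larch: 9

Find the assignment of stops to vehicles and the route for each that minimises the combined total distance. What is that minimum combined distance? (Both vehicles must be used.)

Try each way of splitting the stops between the two vehicles (each non-empty) and, for each split, find the best tour for each vehicle:
  {Knoll} + {Ivy, Upland, Grove, Larch}: 6 + 56 = 62
  {Ivy} + {Knoll, Upland, Grove, Larch}: 42 + 40 = 82
  {Knoll, Ivy} + {Upland, Grove, Larch}: 48 + 34 = 82
  {Upland} + {Knoll, Ivy, Grove, Larch}: 20 + 62 = 82
  {Knoll, Upland} + {Ivy, Grove, Larch}: 26 + 56 = 82
  {Ivy, Upland} + {Knoll, Grove, Larch}: 42 + 28 = 70
  … (15 splits in total)
Best: vehicle 1 Alder → Knoll → Alder = 6; vehicle 2 Alder → Ivy → Upland → Grove → Larch → Alder = 56; combined 62.

Minimum combined distance: 62 blocks.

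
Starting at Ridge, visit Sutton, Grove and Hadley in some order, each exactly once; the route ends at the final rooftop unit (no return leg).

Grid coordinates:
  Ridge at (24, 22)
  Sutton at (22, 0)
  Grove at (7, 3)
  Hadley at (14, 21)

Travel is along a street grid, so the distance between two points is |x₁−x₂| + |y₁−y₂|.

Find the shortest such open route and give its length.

54 — the minimum one-way total.

There are 3! = 6 possible orderings.
Ridge - Sutton - Grove - Hadley: 24+18+25 = 67
Ridge - Sutton - Hadley - Grove: 24+29+25 = 78
Ridge - Grove - Sutton - Hadley: 36+18+29 = 83
Ridge - Grove - Hadley - Sutton: 36+25+29 = 90
Ridge - Hadley - Sutton - Grove: 11+29+18 = 58
Ridge - Hadley - Grove - Sutton: 11+25+18 = 54
The minimum is 54.
One shortest path: Ridge → Hadley → Grove → Sutton.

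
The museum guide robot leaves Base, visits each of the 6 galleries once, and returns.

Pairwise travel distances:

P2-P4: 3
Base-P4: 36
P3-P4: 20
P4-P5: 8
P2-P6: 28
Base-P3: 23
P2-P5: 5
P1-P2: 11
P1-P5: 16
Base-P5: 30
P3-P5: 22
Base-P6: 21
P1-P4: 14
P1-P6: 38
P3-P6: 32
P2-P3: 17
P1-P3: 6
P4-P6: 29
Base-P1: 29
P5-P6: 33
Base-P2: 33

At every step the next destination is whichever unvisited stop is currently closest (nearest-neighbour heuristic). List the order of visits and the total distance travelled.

Total distance 105 via the nearest-neighbour route Base → P6 → P2 → P4 → P5 → P1 → P3 → Base.

Base → [P6:21 / P3:23 / P1:29 / P5:30 / P2:33 / P4:36] → P6 (21)
P6 → [P2:28 / P4:29 / P3:32 / P5:33 / P1:38] → P2 (28)
P2 → [P4:3 / P5:5 / P1:11 / P3:17] → P4 (3)
P4 → [P5:8 / P1:14 / P3:20] → P5 (8)
P5 → [P1:16 / P3:22] → P1 (16)
P1 → [P3:6] → P3 (6)
Return P3→Base: 23.
Total = 21 + 28 + 3 + 8 + 16 + 6 + 23 = 105.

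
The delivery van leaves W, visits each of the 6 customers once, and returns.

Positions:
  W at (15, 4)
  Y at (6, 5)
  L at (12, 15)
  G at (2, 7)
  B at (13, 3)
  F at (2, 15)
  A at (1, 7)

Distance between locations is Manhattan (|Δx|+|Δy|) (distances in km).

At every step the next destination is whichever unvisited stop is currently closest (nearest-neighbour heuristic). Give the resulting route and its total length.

Nearest-neighbour total = 52 km; route W → B → Y → G → A → F → L → W.

From W: distances to unvisited — B=3, Y=10, L=14, G=16, A=17, F=24. Nearest is B (3).
From B: distances to unvisited — Y=9, L=13, G=15, A=16, F=23. Nearest is Y (9).
From Y: distances to unvisited — G=6, A=7, F=14, L=16. Nearest is G (6).
From G: distances to unvisited — A=1, F=8, L=18. Nearest is A (1).
From A: distances to unvisited — F=9, L=19. Nearest is F (9).
From F: distances to unvisited — L=10. Nearest is L (10).
Return L→W: 14.
Total = 3 + 9 + 6 + 1 + 9 + 10 + 14 = 52.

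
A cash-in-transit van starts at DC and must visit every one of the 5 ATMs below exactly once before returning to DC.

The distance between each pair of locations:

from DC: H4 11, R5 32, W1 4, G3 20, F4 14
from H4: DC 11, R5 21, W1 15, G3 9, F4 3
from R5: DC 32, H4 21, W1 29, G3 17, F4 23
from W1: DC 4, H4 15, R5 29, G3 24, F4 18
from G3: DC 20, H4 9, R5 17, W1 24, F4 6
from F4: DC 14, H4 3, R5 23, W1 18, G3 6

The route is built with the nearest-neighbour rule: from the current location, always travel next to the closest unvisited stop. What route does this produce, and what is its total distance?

Total distance 77 via the nearest-neighbour route DC → W1 → H4 → F4 → G3 → R5 → DC.

From DC: distances to unvisited — W1=4, H4=11, F4=14, G3=20, R5=32. Nearest is W1 (4).
From W1: distances to unvisited — H4=15, F4=18, G3=24, R5=29. Nearest is H4 (15).
From H4: distances to unvisited — F4=3, G3=9, R5=21. Nearest is F4 (3).
From F4: distances to unvisited — G3=6, R5=23. Nearest is G3 (6).
From G3: distances to unvisited — R5=17. Nearest is R5 (17).
Return R5→DC: 32.
Total = 4 + 15 + 3 + 6 + 17 + 32 = 77.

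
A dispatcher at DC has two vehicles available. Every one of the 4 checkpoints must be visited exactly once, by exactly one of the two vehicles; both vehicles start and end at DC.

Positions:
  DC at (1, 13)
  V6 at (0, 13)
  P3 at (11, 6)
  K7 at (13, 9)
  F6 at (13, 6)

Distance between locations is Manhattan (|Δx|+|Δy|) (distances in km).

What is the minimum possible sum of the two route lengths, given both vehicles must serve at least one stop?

Check every non-empty split of the stops between the two vehicles; for each half take its own optimal tour:
  {V6} + {P3, K7, F6}: 2 + 38 = 40
  {P3} + {V6, K7, F6}: 34 + 40 = 74
  {V6, P3} + {K7, F6}: 36 + 38 = 74
  {K7} + {V6, P3, F6}: 32 + 40 = 72
  {V6, K7} + {P3, F6}: 34 + 38 = 72
  {P3, K7} + {V6, F6}: 38 + 40 = 78
  … (7 splits in total)
Best: vehicle 1 DC → V6 → DC = 2; vehicle 2 DC → P3 → F6 → K7 → DC = 38; combined 40.

Minimum combined distance: 40 km.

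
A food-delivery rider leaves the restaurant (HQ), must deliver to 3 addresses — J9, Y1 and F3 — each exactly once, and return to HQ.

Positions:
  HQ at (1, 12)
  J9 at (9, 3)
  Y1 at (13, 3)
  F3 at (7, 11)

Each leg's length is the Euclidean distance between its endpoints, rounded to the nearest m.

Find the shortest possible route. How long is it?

Minimum total distance: 32 m.

There are 3 distinct closed tours to check (reversals are equivalent).
HQ→J9→Y1→F3→HQ: 12+4+10+6 = 32
HQ→J9→F3→Y1→HQ: 12+8+10+15 = 45
HQ→Y1→J9→F3→HQ: 15+4+8+6 = 33
The minimum is 32.
One optimal route: HQ → J9 → Y1 → F3 → HQ (or its reverse).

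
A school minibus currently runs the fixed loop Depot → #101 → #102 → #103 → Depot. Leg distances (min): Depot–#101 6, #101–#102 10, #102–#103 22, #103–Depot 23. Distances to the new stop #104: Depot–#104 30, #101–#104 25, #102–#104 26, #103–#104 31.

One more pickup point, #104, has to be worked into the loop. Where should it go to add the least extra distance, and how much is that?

Insertion cost between consecutive stops i–j is d(i,#104) + d(#104,j) − d(i,j):
  between Depot and #101: 30 + 25 − 6 = 49
  between #101 and #102: 25 + 26 − 10 = 41
  between #102 and #103: 26 + 31 − 22 = 35
  between #103 and Depot: 31 + 30 − 23 = 38
Cheapest insertion is between #102 and #103, adding 35.
New total = 61 + 35 = 96.

Minimum extra distance: 35 min, inserting #104 between #102 and #103.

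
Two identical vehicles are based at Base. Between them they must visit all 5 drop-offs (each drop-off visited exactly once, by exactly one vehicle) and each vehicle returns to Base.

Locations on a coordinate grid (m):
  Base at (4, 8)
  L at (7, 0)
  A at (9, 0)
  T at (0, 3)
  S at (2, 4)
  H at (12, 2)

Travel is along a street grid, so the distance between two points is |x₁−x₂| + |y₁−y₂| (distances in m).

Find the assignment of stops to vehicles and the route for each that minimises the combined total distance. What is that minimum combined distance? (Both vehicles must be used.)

Minimum combined distance: 50 m.

Check every non-empty split of the stops between the two vehicles; for each half take its own optimal tour:
  {L} + {A, T, S, H}: 22 + 40 = 62
  {A} + {L, T, S, H}: 26 + 40 = 66
  {L, A} + {T, S, H}: 26 + 36 = 62
  {T} + {L, A, S, H}: 18 + 36 = 54
  {L, T} + {A, S, H}: 30 + 36 = 66
  {A, T} + {L, S, H}: 34 + 36 = 70
  … (15 splits in total)
  {T, S} + {L, A, H}: 18 + 32 = 50  ← best
Best: vehicle 1 Base → T → S → Base = 18; vehicle 2 Base → L → A → H → Base = 32; combined 50.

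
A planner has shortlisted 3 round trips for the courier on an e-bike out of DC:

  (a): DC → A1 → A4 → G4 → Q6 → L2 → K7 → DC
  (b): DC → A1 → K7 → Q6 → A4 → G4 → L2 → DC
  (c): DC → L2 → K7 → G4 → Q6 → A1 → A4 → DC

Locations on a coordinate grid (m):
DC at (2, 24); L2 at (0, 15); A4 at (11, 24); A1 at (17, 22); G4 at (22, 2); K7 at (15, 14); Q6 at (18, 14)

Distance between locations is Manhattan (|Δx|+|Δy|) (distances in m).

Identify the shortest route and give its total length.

88 m — (c) is the shortest.

(a): 17 + 8 + 33 + 16 + 19 + 16 + 23 = 132
(b): 17 + 10 + 3 + 17 + 33 + 35 + 11 = 126
(c): 11 + 16 + 19 + 16 + 9 + 8 + 9 = 88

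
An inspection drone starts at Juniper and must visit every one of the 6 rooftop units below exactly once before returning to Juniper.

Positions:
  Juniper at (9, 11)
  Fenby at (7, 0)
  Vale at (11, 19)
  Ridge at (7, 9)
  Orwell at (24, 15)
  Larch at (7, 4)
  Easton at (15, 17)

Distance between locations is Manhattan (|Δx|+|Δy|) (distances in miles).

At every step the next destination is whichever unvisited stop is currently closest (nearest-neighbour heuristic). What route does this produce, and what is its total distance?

Nearest-neighbour total = 72 miles; route Juniper → Ridge → Larch → Fenby → Vale → Easton → Orwell → Juniper.

From Juniper: distances to unvisited — Ridge=4, Larch=9, Vale=10, Easton=12, Fenby=13, Orwell=19. Nearest is Ridge (4).
From Ridge: distances to unvisited — Larch=5, Fenby=9, Vale=14, Easton=16, Orwell=23. Nearest is Larch (5).
From Larch: distances to unvisited — Fenby=4, Vale=19, Easton=21, Orwell=28. Nearest is Fenby (4).
From Fenby: distances to unvisited — Vale=23, Easton=25, Orwell=32. Nearest is Vale (23).
From Vale: distances to unvisited — Easton=6, Orwell=17. Nearest is Easton (6).
From Easton: distances to unvisited — Orwell=11. Nearest is Orwell (11).
Return Orwell→Juniper: 19.
Total = 4 + 5 + 4 + 23 + 6 + 11 + 19 = 72.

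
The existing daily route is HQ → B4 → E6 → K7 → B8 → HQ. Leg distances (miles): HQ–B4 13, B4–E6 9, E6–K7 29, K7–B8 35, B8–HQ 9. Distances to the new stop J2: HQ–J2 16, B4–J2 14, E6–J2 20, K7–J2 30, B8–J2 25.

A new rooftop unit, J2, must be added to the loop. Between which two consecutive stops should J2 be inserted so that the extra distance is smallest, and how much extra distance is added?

Insertion cost between consecutive stops i–j is d(i,J2) + d(J2,j) − d(i,j):
  between HQ and B4: 16 + 14 − 13 = 17
  between B4 and E6: 14 + 20 − 9 = 25
  between E6 and K7: 20 + 30 − 29 = 21
  between K7 and B8: 30 + 25 − 35 = 20
  between B8 and HQ: 25 + 16 − 9 = 32
Cheapest insertion is between HQ and B4, adding 17.
New total = 95 + 17 = 112.

Adding 17 miles by placing J2 on the HQ–B4 leg.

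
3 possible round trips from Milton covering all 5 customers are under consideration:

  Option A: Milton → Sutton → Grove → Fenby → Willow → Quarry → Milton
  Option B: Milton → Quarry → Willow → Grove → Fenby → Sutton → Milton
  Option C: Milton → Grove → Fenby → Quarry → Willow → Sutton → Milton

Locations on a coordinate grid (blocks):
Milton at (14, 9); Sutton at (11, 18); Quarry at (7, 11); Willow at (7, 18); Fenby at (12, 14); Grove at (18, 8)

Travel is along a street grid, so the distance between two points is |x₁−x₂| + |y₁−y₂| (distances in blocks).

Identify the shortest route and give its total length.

Option A: 12 + 17 + 12 + 9 + 7 + 9 = 66
Option B: 9 + 7 + 21 + 12 + 5 + 12 = 66
Option C: 5 + 12 + 8 + 7 + 4 + 12 = 48

48 blocks — Option C is the shortest.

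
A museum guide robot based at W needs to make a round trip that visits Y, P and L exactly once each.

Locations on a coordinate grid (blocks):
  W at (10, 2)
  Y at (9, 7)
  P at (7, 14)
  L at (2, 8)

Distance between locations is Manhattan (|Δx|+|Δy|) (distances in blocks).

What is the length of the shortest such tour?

Minimum total distance: 40 blocks.

W → Y → P → L → W: 6+9+11+14 = 40
W → Y → L → P → W: 6+8+11+15 = 40
W → P → Y → L → W: 15+9+8+14 = 46
The minimum is 40.
One optimal route: W → Y → P → L → W (or its reverse).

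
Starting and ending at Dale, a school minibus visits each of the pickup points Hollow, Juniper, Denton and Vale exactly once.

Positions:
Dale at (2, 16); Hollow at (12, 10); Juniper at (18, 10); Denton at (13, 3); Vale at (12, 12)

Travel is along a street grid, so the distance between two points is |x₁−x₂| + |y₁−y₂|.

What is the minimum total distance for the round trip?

Shortest round trip = 58.

There are 12 distinct closed tours to check (reversals are equivalent).
Dale - Hollow - Juniper - Denton - Vale - Dale: 16+6+12+10+14 = 58
Dale - Hollow - Juniper - Vale - Denton - Dale: 16+6+8+10+24 = 64
Dale - Hollow - Denton - Juniper - Vale - Dale: 16+8+12+8+14 = 58
Dale - Hollow - Denton - Vale - Juniper - Dale: 16+8+10+8+22 = 64
Dale - Hollow - Vale - Juniper - Denton - Dale: 16+2+8+12+24 = 62
Dale - Hollow - Vale - Denton - Juniper - Dale: 16+2+10+12+22 = 62
Dale - Juniper - Hollow - Denton - Vale - Dale: 22+6+8+10+14 = 60
Dale - Juniper - Hollow - Vale - Denton - Dale: 22+6+2+10+24 = 64
Dale - Juniper - Denton - Hollow - Vale - Dale: 22+12+8+2+14 = 58
Dale - Juniper - Vale - Hollow - Denton - Dale: 22+8+2+8+24 = 64
Dale - Denton - Hollow - Juniper - Vale - Dale: 24+8+6+8+14 = 60
Dale - Denton - Juniper - Hollow - Vale - Dale: 24+12+6+2+14 = 58
The minimum is 58.
One optimal route: Dale → Hollow → Juniper → Denton → Vale → Dale (or its reverse).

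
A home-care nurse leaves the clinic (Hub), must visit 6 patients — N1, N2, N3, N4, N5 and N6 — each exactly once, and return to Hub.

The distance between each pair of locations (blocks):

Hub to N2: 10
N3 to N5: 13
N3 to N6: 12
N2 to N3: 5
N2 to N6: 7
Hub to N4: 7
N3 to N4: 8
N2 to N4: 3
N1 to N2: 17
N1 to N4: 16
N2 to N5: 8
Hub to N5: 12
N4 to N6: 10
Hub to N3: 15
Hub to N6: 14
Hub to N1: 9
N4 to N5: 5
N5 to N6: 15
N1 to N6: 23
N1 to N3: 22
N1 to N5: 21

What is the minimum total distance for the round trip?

Hub→N1→N2→N3→N4→N5→N6→Hub: 9+17+5+8+5+15+14 = 73
Hub→N1→N2→N3→N4→N6→N5→Hub: 9+17+5+8+10+15+12 = 76
Hub→N1→N2→N3→N5→N4→N6→Hub: 9+17+5+13+5+10+14 = 73
Hub→N1→N2→N3→N5→N6→N4→Hub: 9+17+5+13+15+10+7 = 76
Hub→N1→N2→N3→N6→N4→N5→Hub: 9+17+5+12+10+5+12 = 70
Hub→N1→N2→N3→N6→N5→N4→Hub: 9+17+5+12+15+5+7 = 70
Hub→N1→N2→N4→N3→N5→N6→Hub: 9+17+3+8+13+15+14 = 79
Hub→N1→N2→N4→N3→N6→N5→Hub: 9+17+3+8+12+15+12 = 76
… (352 more)
Hub→N1→N4→N5→N2→N3→N6→Hub: 9+16+5+8+5+12+14 = 69  ← best
The minimum is 69.
One optimal route: Hub → N1 → N4 → N5 → N2 → N3 → N6 → Hub (or its reverse).

69 blocks — the shortest possible round trip.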